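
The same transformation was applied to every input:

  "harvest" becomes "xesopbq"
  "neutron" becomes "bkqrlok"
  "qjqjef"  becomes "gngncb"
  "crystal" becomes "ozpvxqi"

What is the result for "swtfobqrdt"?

tpcqylonqa

Looking at the pairs, the operation is to shift every letter 3 places backward in the alphabet (wrapping around), then swap each adjacent pair of characters (1↔2, 3↔4, ...).
"swtfobqrdt" → "ptqclynoaq" → "tpcqylonqa".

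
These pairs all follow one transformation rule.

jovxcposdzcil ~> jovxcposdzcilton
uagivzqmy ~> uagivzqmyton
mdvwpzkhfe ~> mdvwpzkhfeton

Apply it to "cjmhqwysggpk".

Each output is the input with this applied: append "ton".
On "cjmhqwysggpk" that produces "cjmhqwysggpkton".

cjmhqwysggpkton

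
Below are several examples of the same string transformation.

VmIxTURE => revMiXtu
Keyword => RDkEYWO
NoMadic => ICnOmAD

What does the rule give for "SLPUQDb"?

dBslpuq

Each output is the input with this applied: move the last 2 characters to the front (rotate right by 2), then flip the case of every letter.
On "SLPUQDb": the first step gives "DbSLPUQ", and the second then gives "dBslpuq".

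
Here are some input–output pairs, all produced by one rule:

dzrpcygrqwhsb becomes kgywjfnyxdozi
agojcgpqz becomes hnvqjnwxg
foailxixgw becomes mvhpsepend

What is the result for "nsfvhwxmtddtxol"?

The rule is to shift every letter 7 places forward in the alphabet (wrapping around).
For "nsfvhwxmtddtxol" the result is "uzmcodetakkaevs".

uzmcodetakkaevs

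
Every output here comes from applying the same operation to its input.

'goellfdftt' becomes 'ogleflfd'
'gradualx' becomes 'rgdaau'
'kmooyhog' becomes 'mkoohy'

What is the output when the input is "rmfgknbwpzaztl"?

Looking at the pairs, the operation is to swap each adjacent pair of characters (1↔2, 3↔4, ...), then delete the last 2 characters.
For "rmfgknbwpzaztl", step one produces "mrgfnkwbzpzalt"; step two turns that into "mrgfnkwbzpza".

mrgfnkwbzpza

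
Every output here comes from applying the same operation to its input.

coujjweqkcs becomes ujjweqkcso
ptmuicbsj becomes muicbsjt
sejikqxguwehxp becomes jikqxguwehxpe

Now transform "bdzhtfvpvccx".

zhtfvpvccxd

In each case the input is transformed by: delete the first character, then move the first character to the end.
For "bdzhtfvpvccx", step one produces "dzhtfvpvccx"; step two turns that into "zhtfvpvccxd".
(Check on "ptmuicbsj": → "tmuicbsj" → "muicbsjt" ✓)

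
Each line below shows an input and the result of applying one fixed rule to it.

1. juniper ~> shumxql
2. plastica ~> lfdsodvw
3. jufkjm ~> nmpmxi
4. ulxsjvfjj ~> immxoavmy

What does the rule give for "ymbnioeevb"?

hyebpeqlrh

Rule — move the last 3 characters to the front (rotate right by 3), then shift every letter 3 places forward in the alphabet (wrapping around).
Applying both steps to "ymbnioeevb": "evbymbnioe", then "hyebpeqlrh".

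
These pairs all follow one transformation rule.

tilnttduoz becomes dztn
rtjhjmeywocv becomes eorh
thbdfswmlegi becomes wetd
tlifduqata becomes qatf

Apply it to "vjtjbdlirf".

Looking at the pairs, the operation is to keep one character in every 3, starting at position 1 (positions 1st, 4th, 7th, ...), then move the last 2 characters to the front (rotate right by 2).
Working it through for "vjtjbdlirf": intermediate "vjlf", final "lfvj".
(Check on "rtjhjmeywocv": → "rheo" → "eorh" ✓)

lfvj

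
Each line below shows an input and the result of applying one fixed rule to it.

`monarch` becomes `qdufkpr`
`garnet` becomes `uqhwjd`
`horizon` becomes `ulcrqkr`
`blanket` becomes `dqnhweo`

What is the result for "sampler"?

psohuvd

The rule is to shift every letter 3 places forward in the alphabet (wrapping around), then move the first 2 characters to the end (rotate left by 2).
"sampler" → "vdpsohu" → "psohuvd".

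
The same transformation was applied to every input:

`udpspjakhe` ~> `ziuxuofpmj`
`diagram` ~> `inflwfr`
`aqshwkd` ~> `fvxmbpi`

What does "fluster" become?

kqzxyjw

Looking at the pairs, the operation is to shift every letter 5 places forward in the alphabet (wrapping around).
Doing the same to "fluster": "kqzxyjw".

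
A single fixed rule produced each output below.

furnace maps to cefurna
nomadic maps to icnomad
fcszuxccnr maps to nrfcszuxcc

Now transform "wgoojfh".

fhwgooj

The rule is to move the last 2 characters to the front (rotate right by 2).
"wgoojfh" → "fhwgooj".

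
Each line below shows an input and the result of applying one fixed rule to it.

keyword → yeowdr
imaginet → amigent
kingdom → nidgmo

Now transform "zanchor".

nahcro

Rule — delete the first character, then swap each adjacent pair of characters (1↔2, 3↔4, ...).
So "zanchor" becomes "nahcro".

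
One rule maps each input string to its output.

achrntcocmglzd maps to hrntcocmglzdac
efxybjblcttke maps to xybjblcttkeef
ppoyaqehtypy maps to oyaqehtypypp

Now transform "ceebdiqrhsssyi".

Each output is the input with this applied: move the first 2 characters to the end (rotate left by 2).
On "ceebdiqrhsssyi" that produces "ebdiqrhsssyice".

ebdiqrhsssyice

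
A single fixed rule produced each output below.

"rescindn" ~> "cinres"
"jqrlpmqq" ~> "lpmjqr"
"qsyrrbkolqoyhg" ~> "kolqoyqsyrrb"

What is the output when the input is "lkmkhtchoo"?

htchlkmk

What's happening: delete the last 2 characters, then swap the front and back halves of the string.
On "lkmkhtchoo": the first step gives "lkmkhtch", and the second then gives "htchlkmk".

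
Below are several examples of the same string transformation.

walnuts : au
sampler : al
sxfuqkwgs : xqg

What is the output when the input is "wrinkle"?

Each output is the input with this applied: keep one character in every 3, starting at position 2 (positions 2nd, 5th, 8th, ...).
"wrinkle" → "rk".

rk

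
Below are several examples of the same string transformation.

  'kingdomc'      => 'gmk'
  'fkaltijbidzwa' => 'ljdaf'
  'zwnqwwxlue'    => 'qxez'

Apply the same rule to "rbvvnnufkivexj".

Each output is the input with this applied: keep one character in every 3, starting at position 1 (positions 1st, 4th, 7th, ...), then move the first character to the end.
Starting from "rbvvnnufkivexj": after the first operation, "rvuix"; after the second, "vuixr".

vuixr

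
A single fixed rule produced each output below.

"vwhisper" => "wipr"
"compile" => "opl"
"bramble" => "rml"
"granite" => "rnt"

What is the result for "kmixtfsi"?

Rule — keep every other character starting from the second (positions 2nd, 4th, 6th, ...).
Applying that to "kmixtfsi" gives "mxfi".

mxfi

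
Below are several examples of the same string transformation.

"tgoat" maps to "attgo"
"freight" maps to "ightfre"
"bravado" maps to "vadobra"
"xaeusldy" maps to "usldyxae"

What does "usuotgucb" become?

Looking at the pairs, the operation is to move the first 3 characters to the end (rotate left by 3).
"usuotgucb" → "otgucbusu".

otgucbusu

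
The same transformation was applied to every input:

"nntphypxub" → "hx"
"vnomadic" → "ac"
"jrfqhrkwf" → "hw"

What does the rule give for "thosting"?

tg

The pattern: keep one character in every 3, starting at position 2 (positions 2nd, 5th, 8th, ...), then delete the first character.
On "thosting": the first step gives "htg", and the second then gives "tg".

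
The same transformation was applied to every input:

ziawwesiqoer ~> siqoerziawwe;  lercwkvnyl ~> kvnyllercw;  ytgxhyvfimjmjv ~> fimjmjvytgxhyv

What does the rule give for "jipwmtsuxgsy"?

suxgsyjipwmt

Looking at the pairs, the operation is to swap the front and back halves of the string.
Applying that to "jipwmtsuxgsy" gives "suxgsyjipwmt".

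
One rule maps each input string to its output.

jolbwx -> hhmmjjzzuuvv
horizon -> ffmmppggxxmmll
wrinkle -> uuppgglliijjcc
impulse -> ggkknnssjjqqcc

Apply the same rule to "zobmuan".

xxmmzzkkssyyll

Each output is the input with this applied: shift every letter 2 places backward in the alphabet (wrapping around), then double every character.
Starting from "zobmuan": after the first operation, "xmzksyl"; after the second, "xxmmzzkkssyyll".
(Check on "impulse": → "gknsjqc" → "ggkknnssjjqqcc" ✓)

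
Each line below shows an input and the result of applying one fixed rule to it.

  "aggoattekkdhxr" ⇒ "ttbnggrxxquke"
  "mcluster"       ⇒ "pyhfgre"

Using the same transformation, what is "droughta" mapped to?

The pattern: delete the first character, then shift every letter 13 places forward in the alphabet (wrapping around) — i.e. ROT13.
On "droughta" that produces "ebhtugn".
(Check on "aggoattekkdhxr": → "ggoattekkdhxr" → "ttbnggrxxquke" ✓)

ebhtugn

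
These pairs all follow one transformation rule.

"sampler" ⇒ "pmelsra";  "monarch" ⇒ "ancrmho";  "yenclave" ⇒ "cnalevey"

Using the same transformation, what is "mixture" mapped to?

Looking at the pairs, the operation is to move the first 2 characters to the end (rotate left by 2), then swap each adjacent pair of characters (1↔2, 3↔4, ...).
Working it through for "mixture": intermediate "xturemi", final "txrumei".

txrumei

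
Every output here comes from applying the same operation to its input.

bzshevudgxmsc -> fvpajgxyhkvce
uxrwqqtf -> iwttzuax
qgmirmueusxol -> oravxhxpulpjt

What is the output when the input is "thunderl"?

ouhgqxkw

What's happening: shift every letter 3 places forward in the alphabet (wrapping around), then reverse the string.
Applying both steps to "thunderl": "wkxqghuo", then "ouhgqxkw".
(Check on "uxrwqqtf": → "xauzttwi" → "iwttzuax" ✓)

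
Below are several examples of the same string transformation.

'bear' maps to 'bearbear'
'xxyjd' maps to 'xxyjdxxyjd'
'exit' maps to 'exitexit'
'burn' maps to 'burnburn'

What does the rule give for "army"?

Rule — write the whole string twice.
For "army" the result is "armyarmy".

armyarmy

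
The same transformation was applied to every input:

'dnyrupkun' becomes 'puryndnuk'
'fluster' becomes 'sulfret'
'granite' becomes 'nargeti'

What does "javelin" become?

evajnil

In each case the input is transformed by: reverse the string, then move the first 3 characters to the end (rotate left by 3).
On "javelin": the first step gives "nilevaj", and the second then gives "evajnil".
(Check on "fluster": → "retsulf" → "sulfret" ✓)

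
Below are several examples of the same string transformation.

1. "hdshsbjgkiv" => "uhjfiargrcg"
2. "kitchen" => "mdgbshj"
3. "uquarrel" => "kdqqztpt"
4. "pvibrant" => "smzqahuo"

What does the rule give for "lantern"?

Looking at the pairs, the operation is to shift every letter 1 place backward in the alphabet (wrapping around), then reverse the string.
For "lantern", step one produces "kzmsdqm"; step two turns that into "mqdsmzk".

mqdsmzk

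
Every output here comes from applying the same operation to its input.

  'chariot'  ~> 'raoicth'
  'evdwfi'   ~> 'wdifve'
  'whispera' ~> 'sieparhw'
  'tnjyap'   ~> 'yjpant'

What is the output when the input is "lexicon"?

ixoclne

In each case the input is transformed by: move the first 2 characters to the end (rotate left by 2), then swap each adjacent pair of characters (1↔2, 3↔4, ...).
Applying both steps to "lexicon": "xiconle", then "ixoclne".
(Check on "whispera": → "isperawh" → "sieparhw" ✓)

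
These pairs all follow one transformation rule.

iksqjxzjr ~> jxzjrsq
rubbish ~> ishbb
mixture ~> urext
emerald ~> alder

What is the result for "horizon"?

Looking at the pairs, the operation is to delete the first 2 characters, then move the first 2 characters to the end (rotate left by 2).
On "horizon": the first step gives "rizon", and the second then gives "zonri".

zonri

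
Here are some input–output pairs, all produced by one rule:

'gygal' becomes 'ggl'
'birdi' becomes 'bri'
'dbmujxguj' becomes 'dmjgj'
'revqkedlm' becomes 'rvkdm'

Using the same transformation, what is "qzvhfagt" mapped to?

The transformation: keep every other character starting from the first (positions 1st, 3rd, 5th, ...).
Applying that to "qzvhfagt" gives "qvfg".

qvfg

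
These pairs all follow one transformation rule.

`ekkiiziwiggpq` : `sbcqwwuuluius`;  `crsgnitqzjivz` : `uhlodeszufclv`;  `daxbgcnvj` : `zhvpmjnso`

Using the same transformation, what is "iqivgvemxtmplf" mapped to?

bxrucuhshqyjfy

The rule is to move the last 3 characters to the front (rotate right by 3), then shift every letter 12 places forward in the alphabet (wrapping around).
On "iqivgvemxtmplf": the first step gives "plfiqivgvemxtm", and the second then gives "bxrucuhshqyjfy".
(Check on "daxbgcnvj": → "nvjdaxbgc" → "zhvpmjnso" ✓)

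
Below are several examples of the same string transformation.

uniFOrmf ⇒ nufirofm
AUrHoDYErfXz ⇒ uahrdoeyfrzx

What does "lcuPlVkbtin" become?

The pattern: swap each adjacent pair of characters (1↔2, 3↔4, ...), then convert every letter to lowercase.
For "lcuPlVkbtin", step one produces "clPuVlbkitn"; step two turns that into "clpuvlbkitn".

clpuvlbkitn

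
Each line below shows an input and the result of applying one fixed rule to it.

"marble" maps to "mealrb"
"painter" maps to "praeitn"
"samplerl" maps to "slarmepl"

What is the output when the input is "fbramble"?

The transformation: take characters alternately from the front and the back (1st, last, 2nd, 2nd-last, ...).
On "fbramble" that produces "feblrbam".

feblrbam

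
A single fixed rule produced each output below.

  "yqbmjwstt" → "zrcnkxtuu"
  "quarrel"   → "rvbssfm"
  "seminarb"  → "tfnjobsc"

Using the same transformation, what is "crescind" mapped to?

dsftdjoe

The transformation: shift every letter 1 place forward in the alphabet (wrapping around).
Applying that to "crescind" gives "dsftdjoe".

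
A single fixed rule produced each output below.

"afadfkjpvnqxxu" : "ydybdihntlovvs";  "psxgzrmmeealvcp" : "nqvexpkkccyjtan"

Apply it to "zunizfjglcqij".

In each case the input is transformed by: shift every letter 2 places backward in the alphabet (wrapping around).
For "zunizfjglcqij" the result is "xslgxdhejaogh".

xslgxdhejaogh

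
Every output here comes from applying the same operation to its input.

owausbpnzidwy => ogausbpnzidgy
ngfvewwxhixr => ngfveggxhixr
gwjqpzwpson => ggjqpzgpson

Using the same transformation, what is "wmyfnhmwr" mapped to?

Rule — replace every "w" with "g".
For "wmyfnhmwr" the result is "gmyfnhmgr".

gmyfnhmgr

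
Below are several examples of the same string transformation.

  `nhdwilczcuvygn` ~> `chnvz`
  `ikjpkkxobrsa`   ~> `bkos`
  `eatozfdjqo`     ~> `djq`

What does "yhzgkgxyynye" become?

gkyy

Each output is the input with this applied: sort the characters into alphabetical order, then keep one character in every 3, starting at position 2 (positions 2nd, 5th, 8th, ...).
Working it through for "yhzgkgxyynye": intermediate "egghknxyyyyz", final "gkyy".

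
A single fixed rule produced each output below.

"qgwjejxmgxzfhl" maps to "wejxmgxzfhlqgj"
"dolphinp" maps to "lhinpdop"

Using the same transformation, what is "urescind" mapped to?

ecindurs

The rule is to move the first 3 characters to the end (rotate left by 3), then swap the first and last characters.
Working it through for "urescind": intermediate "scindure", final "ecindurs".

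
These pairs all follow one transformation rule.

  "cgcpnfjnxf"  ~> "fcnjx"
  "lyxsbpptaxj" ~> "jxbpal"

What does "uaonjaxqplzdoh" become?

The pattern: swap the first and last characters, then keep every other character starting from the first (positions 1st, 3rd, 5th, ...).
Working it through for "uaonjaxqplzdoh": intermediate "haonjaxqplzdou", final "hojxpzo".

hojxpzo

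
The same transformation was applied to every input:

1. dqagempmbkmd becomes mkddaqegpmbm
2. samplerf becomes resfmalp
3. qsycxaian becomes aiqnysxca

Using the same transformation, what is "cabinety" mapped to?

tecybani

Rule — move the last 3 characters to the front (rotate right by 3), then swap each adjacent pair of characters (1↔2, 3↔4, ...).
Applying both steps to "cabinety": "etycabin", then "tecybani".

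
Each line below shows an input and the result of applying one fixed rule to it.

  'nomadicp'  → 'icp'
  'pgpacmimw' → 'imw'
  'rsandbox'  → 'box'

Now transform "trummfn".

mfn

Looking at the pairs, the operation is to keep only the last 3 characters.
Applying that to "trummfn" gives "mfn".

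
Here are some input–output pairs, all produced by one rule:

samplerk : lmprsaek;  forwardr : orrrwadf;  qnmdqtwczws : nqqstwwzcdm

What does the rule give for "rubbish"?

irsubbh

The transformation: sort the characters into alphabetical order, then move the first 3 characters to the end (rotate left by 3).
Applying both steps to "rubbish": "bbhirsu", then "irsubbh".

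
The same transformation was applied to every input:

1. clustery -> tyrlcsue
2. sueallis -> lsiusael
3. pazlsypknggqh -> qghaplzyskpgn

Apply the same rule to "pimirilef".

elfipimir

What's happening: swap each adjacent pair of characters (1↔2, 3↔4, ...), then move the last 3 characters to the front (rotate right by 3).
For "pimirilef", step one produces "ipimirelf"; step two turns that into "elfipimir".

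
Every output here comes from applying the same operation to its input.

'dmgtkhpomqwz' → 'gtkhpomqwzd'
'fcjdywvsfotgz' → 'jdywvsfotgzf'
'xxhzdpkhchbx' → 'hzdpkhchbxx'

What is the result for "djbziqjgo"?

bziqjgod

The pattern: move the first character to the end, then delete the first character.
Starting from "djbziqjgo": after the first operation, "jbziqjgod"; after the second, "bziqjgod".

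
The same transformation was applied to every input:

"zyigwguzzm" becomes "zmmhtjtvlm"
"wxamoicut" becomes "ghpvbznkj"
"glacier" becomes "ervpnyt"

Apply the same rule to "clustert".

gergfhyp

Rule — reverse the string, then shift every letter 13 places forward in the alphabet (wrapping around) — i.e. ROT13.
Working it through for "clustert": intermediate "tretsulc", final "gergfhyp".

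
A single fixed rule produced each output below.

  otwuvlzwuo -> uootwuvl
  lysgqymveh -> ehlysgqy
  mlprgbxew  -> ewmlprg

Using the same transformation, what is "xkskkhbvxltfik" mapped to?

What's happening: move the last 2 characters to the front (rotate right by 2), then delete the last 2 characters.
"xkskkhbvxltfik" → "ikxkskkhbvxltf" → "ikxkskkhbvxl".

ikxkskkhbvxl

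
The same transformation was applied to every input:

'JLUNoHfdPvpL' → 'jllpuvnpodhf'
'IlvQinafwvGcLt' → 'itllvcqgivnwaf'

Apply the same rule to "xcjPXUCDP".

xpcdjcpux

In each case the input is transformed by: take characters alternately from the front and the back (1st, last, 2nd, 2nd-last, ...), then convert every letter to lowercase.
For "xcjPXUCDP", step one produces "xPcDjCPUX"; step two turns that into "xpcdjcpux".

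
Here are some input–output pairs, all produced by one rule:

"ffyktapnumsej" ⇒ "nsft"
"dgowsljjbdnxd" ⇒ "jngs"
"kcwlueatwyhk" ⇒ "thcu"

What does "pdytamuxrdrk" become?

xrda

The rule is to keep one character in every 3, starting at position 2 (positions 2nd, 5th, 8th, ...), then move the first 2 characters to the end (rotate left by 2).
Applying that to "pdytamuxrdrk" gives "xrda".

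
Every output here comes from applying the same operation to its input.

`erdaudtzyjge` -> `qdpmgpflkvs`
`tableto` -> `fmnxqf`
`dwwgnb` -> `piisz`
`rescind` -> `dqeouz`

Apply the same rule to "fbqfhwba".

Each output is the input with this applied: shift every letter 12 places forward in the alphabet (wrapping around), then delete the last character.
Working it through for "fbqfhwba": intermediate "rncrtinm", final "rncrtin".

rncrtin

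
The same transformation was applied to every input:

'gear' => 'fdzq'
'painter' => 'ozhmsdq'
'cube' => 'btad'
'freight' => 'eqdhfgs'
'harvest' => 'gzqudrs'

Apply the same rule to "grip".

The rule is to shift every letter 1 place backward in the alphabet (wrapping around).
Applying that to "grip" gives "fqho".

fqho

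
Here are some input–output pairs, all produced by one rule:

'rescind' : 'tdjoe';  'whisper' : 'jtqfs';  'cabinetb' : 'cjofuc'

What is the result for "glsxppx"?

The pattern: delete the first 2 characters, then shift every letter 1 place forward in the alphabet (wrapping around).
On "glsxppx": the first step gives "sxppx", and the second then gives "tyqqy".
(Check on "cabinetb": → "binetb" → "cjofuc" ✓)

tyqqy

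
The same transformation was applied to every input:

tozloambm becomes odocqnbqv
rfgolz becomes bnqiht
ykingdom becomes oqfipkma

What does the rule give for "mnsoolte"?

Rule — reverse the string, then shift every letter 2 places forward in the alphabet (wrapping around).
"mnsoolte" → "etloosnm" → "gvnqqupo".

gvnqqupo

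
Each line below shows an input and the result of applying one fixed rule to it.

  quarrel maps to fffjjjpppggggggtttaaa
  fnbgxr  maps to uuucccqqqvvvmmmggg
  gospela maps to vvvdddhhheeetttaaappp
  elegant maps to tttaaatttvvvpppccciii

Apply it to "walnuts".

In each case the input is transformed by: repeat every character 3 times, then shift every letter 11 places backward in the alphabet (wrapping around).
Working it through for "walnuts": intermediate "wwwaaalllnnnuuutttsss", final "lllpppaaacccjjjiiihhh".

lllpppaaacccjjjiiihhh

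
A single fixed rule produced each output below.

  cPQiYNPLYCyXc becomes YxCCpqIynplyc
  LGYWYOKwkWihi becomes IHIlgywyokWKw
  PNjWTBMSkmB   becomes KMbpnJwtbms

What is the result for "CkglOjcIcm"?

iCMcKGLoJC

Looking at the pairs, the operation is to flip the case of every letter, then move the last 3 characters to the front (rotate right by 3).
Applying both steps to "CkglOjcIcm": "cKGLoJCiCM", then "iCMcKGLoJC".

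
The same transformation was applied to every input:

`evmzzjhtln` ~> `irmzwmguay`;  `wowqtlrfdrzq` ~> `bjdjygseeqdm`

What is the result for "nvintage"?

The rule is to swap each adjacent pair of characters (1↔2, 3↔4, ...), then shift every letter 13 places forward in the alphabet (wrapping around) — i.e. ROT13.
Doing the same to "nvintage": "iaavngrt".

iaavngrt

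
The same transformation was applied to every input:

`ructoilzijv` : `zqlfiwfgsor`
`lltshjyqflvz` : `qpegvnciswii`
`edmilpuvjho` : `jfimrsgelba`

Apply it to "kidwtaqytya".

What's happening: move the first 2 characters to the end (rotate left by 2), then shift every letter 3 places backward in the alphabet (wrapping around).
"kidwtaqytya" → "atqxnvqvxhf".

atqxnvqvxhf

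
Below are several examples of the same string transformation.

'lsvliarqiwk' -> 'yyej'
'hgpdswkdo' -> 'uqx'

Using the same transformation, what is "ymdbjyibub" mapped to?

lovo

In each case the input is transformed by: shift every letter 13 places forward in the alphabet (wrapping around) — i.e. ROT13, then keep one character in every 3, starting at position 1 (positions 1st, 4th, 7th, ...).
"ymdbjyibub" → "lzqowlvoho" → "lovo".
(Check on "lsvliarqiwk": → "yfiyvnedvjx" → "yyej" ✓)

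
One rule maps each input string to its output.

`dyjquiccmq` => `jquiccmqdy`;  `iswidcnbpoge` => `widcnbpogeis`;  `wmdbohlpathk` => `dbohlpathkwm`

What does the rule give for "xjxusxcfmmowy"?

Looking at the pairs, the operation is to move the first 2 characters to the end (rotate left by 2).
So "xjxusxcfmmowy" becomes "xusxcfmmowyxj".

xusxcfmmowyxj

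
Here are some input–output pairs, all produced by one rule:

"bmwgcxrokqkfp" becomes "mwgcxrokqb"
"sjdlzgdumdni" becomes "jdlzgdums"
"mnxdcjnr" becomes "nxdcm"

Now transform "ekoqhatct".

koqhae

In each case the input is transformed by: delete the last 3 characters, then move the first character to the end.
Doing the same to "ekoqhatct": "koqhae".
(Check on "bmwgcxrokqkfp": → "bmwgcxrokq" → "mwgcxrokqb" ✓)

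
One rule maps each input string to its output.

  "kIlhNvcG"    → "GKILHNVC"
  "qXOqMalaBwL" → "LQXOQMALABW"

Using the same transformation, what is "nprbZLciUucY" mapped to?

In each case the input is transformed by: move the last character to the front, then convert every letter to uppercase.
Applying that to "nprbZLciUucY" gives "YNPRBZLCIUUC".

YNPRBZLCIUUC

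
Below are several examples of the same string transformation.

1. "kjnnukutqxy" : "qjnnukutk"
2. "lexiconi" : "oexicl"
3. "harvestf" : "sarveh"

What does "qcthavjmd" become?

jcthavq

What's happening: delete the last 2 characters, then swap the first and last characters.
Working it through for "qcthavjmd": intermediate "qcthavj", final "jcthavq".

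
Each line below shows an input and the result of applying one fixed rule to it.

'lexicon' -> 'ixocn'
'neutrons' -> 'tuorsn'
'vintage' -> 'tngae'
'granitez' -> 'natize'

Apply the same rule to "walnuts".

In each case the input is transformed by: delete the first 2 characters, then swap each adjacent pair of characters (1↔2, 3↔4, ...).
Starting from "walnuts": after the first operation, "lnuts"; after the second, "nltus".

nltus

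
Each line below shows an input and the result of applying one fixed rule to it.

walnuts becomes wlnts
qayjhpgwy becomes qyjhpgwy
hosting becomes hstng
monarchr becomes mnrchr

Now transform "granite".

grnt

What's happening: remove every vowel.
Applying that to "granite" gives "grnt".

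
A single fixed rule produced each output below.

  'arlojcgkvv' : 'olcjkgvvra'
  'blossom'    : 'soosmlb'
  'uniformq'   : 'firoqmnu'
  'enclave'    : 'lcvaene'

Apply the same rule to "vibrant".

In each case the input is transformed by: swap each adjacent pair of characters (1↔2, 3↔4, ...), then move the first 2 characters to the end (rotate left by 2).
So "vibrant" becomes "rbnativ".

rbnativ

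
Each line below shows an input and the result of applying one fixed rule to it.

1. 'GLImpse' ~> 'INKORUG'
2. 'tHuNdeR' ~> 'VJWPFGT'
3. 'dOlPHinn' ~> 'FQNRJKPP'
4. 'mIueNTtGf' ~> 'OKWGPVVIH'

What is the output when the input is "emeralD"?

In each case the input is transformed by: shift every letter 2 places forward in the alphabet (wrapping around), then convert every letter to uppercase.
So "emeralD" becomes "GOGTCNF".

GOGTCNF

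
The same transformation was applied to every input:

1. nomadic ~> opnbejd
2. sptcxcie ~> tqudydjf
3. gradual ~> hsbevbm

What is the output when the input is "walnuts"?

xbmovut

The pattern: shift every letter 1 place forward in the alphabet (wrapping around).
On "walnuts" that produces "xbmovut".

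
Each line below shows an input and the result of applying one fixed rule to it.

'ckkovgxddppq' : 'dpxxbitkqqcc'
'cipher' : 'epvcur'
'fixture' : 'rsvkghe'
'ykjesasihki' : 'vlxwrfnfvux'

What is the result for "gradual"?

ytenqhn

The transformation: shift every letter 13 places forward in the alphabet (wrapping around) — i.e. ROT13, then move the last character to the front.
Working it through for "gradual": intermediate "tenqhny", final "ytenqhn".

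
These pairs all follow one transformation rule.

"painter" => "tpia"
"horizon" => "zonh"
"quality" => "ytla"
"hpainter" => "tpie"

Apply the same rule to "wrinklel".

wnli

The transformation: sort the characters into reverse alphabetical order, then keep every other character starting from the first (positions 1st, 3rd, 5th, ...).
Starting from "wrinklel": after the first operation, "wrnllkie"; after the second, "wnli".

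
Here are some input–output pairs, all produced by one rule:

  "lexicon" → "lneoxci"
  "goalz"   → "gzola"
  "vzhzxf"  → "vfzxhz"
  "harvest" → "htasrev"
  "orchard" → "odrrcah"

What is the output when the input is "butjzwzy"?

What's happening: take characters alternately from the front and the back (1st, last, 2nd, 2nd-last, ...).
Applying that to "butjzwzy" gives "byuztwjz".

byuztwjz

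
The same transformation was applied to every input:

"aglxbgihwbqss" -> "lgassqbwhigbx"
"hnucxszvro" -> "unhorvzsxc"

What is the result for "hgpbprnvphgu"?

The rule is to reverse the string, then move the last 3 characters to the front (rotate right by 3).
Working it through for "hgpbprnvphgu": intermediate "ughpvnrpbpgh", final "pghughpvnrpb".

pghughpvnrpb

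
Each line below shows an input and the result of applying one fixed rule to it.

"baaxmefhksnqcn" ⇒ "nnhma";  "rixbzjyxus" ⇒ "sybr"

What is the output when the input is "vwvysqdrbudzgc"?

In each case the input is transformed by: reverse the string, then keep one character in every 3, starting at position 1 (positions 1st, 4th, 7th, ...).
On "vwvysqdrbudzgc": the first step gives "cgzdubrdqsyvwv", and the second then gives "cdrsw".

cdrsw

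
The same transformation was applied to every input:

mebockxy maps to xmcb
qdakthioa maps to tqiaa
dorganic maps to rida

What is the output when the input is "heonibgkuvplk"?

upokihg

The pattern: keep every other character starting from the first (positions 1st, 3rd, 5th, ...), then sort the characters into reverse alphabetical order.
Doing the same to "heonibgkuvplk": "upokihg".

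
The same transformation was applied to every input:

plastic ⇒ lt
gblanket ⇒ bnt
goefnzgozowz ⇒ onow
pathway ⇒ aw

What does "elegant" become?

la

Each output is the input with this applied: keep one character in every 3, starting at position 2 (positions 2nd, 5th, 8th, ...).
So "elegant" becomes "la".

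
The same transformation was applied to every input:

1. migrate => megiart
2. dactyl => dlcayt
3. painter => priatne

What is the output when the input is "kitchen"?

Each output is the input with this applied: move the last character to the front, then swap each adjacent pair of characters (1↔2, 3↔4, ...).
For "kitchen", step one produces "nkitche"; step two turns that into "kntihce".

kntihce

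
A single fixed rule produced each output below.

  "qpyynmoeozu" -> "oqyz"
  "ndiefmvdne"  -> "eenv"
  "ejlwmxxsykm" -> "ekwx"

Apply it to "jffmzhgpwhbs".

What's happening: keep one character in every 3, starting at position 1 (positions 1st, 4th, 7th, ...), then sort the characters into alphabetical order.
Working it through for "jffmzhgpwhbs": intermediate "jmgh", final "ghjm".

ghjm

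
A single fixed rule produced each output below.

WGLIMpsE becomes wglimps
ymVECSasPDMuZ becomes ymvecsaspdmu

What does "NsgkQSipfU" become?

nsgkqsipf

Each output is the input with this applied: delete the last character, then convert every letter to lowercase.
Applying both steps to "NsgkQSipfU": "NsgkQSipf", then "nsgkqsipf".
(Check on "ymVECSasPDMuZ": → "ymVECSasPDMu" → "ymvecsaspdmu" ✓)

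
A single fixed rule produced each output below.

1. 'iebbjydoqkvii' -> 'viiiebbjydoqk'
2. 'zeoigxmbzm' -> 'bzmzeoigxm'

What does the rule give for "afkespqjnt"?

jntafkespq

What's happening: move the last 3 characters to the front (rotate right by 3).
So "afkespqjnt" becomes "jntafkespq".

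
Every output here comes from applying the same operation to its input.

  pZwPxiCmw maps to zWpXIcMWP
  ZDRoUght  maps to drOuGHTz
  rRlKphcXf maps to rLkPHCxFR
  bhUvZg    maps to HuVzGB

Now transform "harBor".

ARbORH

The rule is to flip the case of every letter, then move the first character to the end.
"harBor" → "HARbOR" → "ARbORH".
(Check on "rRlKphcXf": → "RrLkPHCxF" → "rLkPHCxFR" ✓)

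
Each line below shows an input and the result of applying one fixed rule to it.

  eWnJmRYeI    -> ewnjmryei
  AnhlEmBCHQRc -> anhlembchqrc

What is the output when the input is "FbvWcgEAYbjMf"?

fbvwcgeaybjmf

The pattern: convert every letter to lowercase.
For "FbvWcgEAYbjMf" the result is "fbvwcgeaybjmf".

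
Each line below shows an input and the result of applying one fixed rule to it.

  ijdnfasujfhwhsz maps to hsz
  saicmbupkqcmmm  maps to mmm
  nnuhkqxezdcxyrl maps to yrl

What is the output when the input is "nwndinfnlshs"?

shs

The rule is to keep only the last 3 characters.
On "nwndinfnlshs" that produces "shs".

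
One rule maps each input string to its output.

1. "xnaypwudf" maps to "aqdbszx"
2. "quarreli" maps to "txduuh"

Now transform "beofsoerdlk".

ehrivrhug

What's happening: shift every letter 3 places forward in the alphabet (wrapping around), then delete the last 2 characters.
On "beofsoerdlk": the first step gives "ehrivrhugon", and the second then gives "ehrivrhug".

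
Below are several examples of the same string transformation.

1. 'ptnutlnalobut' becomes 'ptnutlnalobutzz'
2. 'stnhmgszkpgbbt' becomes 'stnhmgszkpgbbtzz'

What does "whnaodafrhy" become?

Each output is the input with this applied: append "zz".
Doing the same to "whnaodafrhy": "whnaodafrhyzz".

whnaodafrhyzz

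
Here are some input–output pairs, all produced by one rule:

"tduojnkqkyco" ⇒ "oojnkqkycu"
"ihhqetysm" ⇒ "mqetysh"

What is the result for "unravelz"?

The rule is to delete the first 2 characters, then swap the first and last characters.
On "unravelz" that produces "zavelr".
(Check on "ihhqetysm": → "hqetysm" → "mqetysh" ✓)

zavelr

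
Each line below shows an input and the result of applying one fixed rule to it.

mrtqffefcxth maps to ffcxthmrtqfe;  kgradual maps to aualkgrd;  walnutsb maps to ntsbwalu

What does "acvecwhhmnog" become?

whmnogacvech

In each case the input is transformed by: swap the front and back halves of the string, then swap the first and last characters.
On "acvecwhhmnog": the first step gives "hhmnogacvecw", and the second then gives "whmnogacvech".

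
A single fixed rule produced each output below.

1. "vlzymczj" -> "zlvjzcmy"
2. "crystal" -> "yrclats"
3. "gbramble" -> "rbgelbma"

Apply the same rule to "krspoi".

srkiop

Looking at the pairs, the operation is to move the first 3 characters to the end (rotate left by 3), then reverse the string.
Applying both steps to "krspoi": "poikrs", then "srkiop".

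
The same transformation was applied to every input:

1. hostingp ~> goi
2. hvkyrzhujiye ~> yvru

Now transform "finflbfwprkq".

kilw

The rule is to move the last 2 characters to the front (rotate right by 2), then keep one character in every 3, starting at position 1 (positions 1st, 4th, 7th, ...).
On "finflbfwprkq": the first step gives "kqfinflbfwpr", and the second then gives "kilw".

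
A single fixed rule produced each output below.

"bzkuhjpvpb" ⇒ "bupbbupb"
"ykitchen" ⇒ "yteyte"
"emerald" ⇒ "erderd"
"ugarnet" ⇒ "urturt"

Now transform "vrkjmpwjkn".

vjwnvjwn

The rule is to keep one character in every 3, starting at position 1 (positions 1st, 4th, 7th, ...), then write the whole string twice.
Working it through for "vrkjmpwjkn": intermediate "vjwn", final "vjwnvjwn".
(Check on "ugarnet": → "urt" → "urturt" ✓)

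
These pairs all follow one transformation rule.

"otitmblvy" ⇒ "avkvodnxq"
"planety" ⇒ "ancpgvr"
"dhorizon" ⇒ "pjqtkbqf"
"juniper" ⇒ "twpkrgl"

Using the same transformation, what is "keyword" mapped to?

Rule — swap the first and last characters, then shift every letter 2 places forward in the alphabet (wrapping around).
Starting from "keyword": after the first operation, "deywork"; after the second, "fgayqtm".

fgayqtm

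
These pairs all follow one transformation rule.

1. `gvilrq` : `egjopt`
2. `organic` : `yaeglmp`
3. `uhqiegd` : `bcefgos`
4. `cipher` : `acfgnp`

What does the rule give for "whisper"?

Looking at the pairs, the operation is to sort the characters into alphabetical order, then shift every letter 2 places backward in the alphabet (wrapping around).
Starting from "whisper": after the first operation, "ehiprsw"; after the second, "cfgnpqu".

cfgnpqu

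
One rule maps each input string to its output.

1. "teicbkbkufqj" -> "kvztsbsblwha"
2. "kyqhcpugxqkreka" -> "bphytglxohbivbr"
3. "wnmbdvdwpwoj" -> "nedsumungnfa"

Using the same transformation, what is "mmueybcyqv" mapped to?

ddlvpstphm

In each case the input is transformed by: shift every letter 9 places backward in the alphabet (wrapping around).
For "mmueybcyqv" the result is "ddlvpstphm".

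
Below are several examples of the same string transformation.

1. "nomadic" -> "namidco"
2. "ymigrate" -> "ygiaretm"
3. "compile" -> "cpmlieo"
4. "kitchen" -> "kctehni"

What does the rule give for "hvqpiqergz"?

The rule is to swap each adjacent pair of characters (1↔2, 3↔4, ...), then move the first character to the end.
"hvqpiqergz" → "vhpqqirezg" → "hpqqirezgv".

hpqqirezgv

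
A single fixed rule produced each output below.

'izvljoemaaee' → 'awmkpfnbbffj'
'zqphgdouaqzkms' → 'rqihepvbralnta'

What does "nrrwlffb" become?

The pattern: move the first character to the end, then shift every letter 1 place forward in the alphabet (wrapping around).
So "nrrwlffb" becomes "ssxmggco".

ssxmggco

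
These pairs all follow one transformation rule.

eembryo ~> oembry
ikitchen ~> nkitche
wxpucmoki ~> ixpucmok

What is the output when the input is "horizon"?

norizo

Each output is the input with this applied: delete the first character, then move the last character to the front.
"horizon" → "orizon" → "norizo".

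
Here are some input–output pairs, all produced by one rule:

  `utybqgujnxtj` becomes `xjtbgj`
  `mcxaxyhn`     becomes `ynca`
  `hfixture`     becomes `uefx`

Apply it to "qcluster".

The rule is to keep every other character starting from the second (positions 2nd, 4th, 6th, ...), then move the last 2 characters to the front (rotate right by 2).
"qcluster" → "cutr" → "trcu".

trcu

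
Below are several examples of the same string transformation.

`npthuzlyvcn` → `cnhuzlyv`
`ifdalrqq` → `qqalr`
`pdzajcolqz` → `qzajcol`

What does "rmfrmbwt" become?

wtrmb

The transformation: delete the first 3 characters, then move the last 2 characters to the front (rotate right by 2).
So "rmfrmbwt" becomes "wtrmb".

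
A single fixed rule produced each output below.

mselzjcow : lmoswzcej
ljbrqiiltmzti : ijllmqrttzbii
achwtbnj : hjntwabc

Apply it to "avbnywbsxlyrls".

The transformation: sort the characters into alphabetical order, then move the first 3 characters to the end (rotate left by 3).
On "avbnywbsxlyrls": the first step gives "abbllnrssvwxyy", and the second then gives "llnrssvwxyyabb".

llnrssvwxyyabb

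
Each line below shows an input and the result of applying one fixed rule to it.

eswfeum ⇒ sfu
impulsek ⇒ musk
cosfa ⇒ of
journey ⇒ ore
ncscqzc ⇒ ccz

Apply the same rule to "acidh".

Rule — keep every other character starting from the second (positions 2nd, 4th, 6th, ...).
On "acidh" that produces "cd".

cd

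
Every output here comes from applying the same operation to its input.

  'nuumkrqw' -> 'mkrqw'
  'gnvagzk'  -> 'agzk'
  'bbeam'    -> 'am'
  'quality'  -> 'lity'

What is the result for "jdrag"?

What's happening: delete the first 3 characters.
So "jdrag" becomes "ag".

ag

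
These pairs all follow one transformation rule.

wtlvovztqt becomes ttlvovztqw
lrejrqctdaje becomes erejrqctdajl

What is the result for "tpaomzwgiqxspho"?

opaomzwgiqxspht

What's happening: swap the first and last characters.
On "tpaomzwgiqxspho" that produces "opaomzwgiqxspht".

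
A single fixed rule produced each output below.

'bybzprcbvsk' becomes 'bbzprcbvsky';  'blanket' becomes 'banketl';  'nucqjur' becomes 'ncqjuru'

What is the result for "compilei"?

cmpileio

Each output is the input with this applied: move the first character to the end, then swap the first and last characters.
On "compilei": the first step gives "ompileic", and the second then gives "cmpileio".
(Check on "blanket": → "lanketb" → "banketl" ✓)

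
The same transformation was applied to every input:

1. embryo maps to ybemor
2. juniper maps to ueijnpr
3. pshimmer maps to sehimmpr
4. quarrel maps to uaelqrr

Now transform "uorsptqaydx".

yadopqrstux

In each case the input is transformed by: sort the characters into alphabetical order, then move the last character to the front.
For "uorsptqaydx", step one produces "adopqrstuxy"; step two turns that into "yadopqrstux".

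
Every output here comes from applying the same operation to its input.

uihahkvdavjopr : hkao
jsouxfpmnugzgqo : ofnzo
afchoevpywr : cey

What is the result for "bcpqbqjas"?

pqs

In each case the input is transformed by: keep one character in every 3, starting at position 3 (positions 3rd, 6th, 9th, ...).
Doing the same to "bcpqbqjas": "pqs".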